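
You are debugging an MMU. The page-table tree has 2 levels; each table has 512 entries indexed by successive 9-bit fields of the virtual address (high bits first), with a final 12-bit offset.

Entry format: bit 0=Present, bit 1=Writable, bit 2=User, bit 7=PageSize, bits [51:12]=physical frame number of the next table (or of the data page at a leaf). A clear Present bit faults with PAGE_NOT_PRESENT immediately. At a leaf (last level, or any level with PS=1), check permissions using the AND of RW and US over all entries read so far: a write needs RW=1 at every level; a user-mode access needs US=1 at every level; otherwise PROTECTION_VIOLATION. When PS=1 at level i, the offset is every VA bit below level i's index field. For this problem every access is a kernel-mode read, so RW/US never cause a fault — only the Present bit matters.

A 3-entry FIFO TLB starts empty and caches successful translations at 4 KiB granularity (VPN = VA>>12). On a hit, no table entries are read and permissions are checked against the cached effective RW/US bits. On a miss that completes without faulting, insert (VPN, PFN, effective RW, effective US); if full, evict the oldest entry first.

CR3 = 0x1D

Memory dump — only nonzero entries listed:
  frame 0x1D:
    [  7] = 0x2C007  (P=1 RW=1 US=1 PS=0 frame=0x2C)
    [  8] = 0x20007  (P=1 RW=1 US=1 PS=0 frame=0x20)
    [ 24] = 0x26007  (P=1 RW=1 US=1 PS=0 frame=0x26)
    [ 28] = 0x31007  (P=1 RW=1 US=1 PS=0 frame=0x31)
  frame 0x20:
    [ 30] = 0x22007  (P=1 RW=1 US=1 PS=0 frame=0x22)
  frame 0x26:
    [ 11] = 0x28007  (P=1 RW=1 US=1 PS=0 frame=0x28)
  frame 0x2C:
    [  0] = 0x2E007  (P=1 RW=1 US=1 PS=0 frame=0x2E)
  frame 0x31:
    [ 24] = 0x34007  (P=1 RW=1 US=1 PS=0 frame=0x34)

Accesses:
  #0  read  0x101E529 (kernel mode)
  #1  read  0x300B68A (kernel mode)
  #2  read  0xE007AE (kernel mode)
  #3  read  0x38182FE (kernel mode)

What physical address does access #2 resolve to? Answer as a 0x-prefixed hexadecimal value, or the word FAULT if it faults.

Walk each access:
#0 VA=0x101E529 (r,kernel):
  [0] read 0x1D idx=8: raw=0x20007 flags P=1 W=1 U=1 S=0
  [1] read 0x20 idx=30: raw=0x22007 flags P=1 W=1 U=1 S=0
  ✓ 0x22529  — 2 lookups
#1 VA=0x300B68A (r,kernel):
  [0] read 0x1D idx=24: raw=0x26007 flags P=1 W=1 U=1 S=0
  [1] read 0x26 idx=11: raw=0x28007 flags P=1 W=1 U=1 S=0
  ✓ 0x2868A  — 2 lookups
#2 VA=0xE007AE (r,kernel):
  [0] read 0x1D idx=7: raw=0x2C007 flags P=1 W=1 U=1 S=0
  [1] read 0x2C idx=0: raw=0x2E007 flags P=1 W=1 U=1 S=0
  ✓ 0x2E7AE  — 2 lookups
#3 VA=0x38182FE (r,kernel):
  [0] read 0x1D idx=28: raw=0x31007 flags P=1 W=1 U=1 S=0
  [1] read 0x31 idx=24: raw=0x34007 flags P=1 W=1 U=1 S=0
  ✓ 0x342FE  — 2 lookups

Access #2 PA: 0x2E7AE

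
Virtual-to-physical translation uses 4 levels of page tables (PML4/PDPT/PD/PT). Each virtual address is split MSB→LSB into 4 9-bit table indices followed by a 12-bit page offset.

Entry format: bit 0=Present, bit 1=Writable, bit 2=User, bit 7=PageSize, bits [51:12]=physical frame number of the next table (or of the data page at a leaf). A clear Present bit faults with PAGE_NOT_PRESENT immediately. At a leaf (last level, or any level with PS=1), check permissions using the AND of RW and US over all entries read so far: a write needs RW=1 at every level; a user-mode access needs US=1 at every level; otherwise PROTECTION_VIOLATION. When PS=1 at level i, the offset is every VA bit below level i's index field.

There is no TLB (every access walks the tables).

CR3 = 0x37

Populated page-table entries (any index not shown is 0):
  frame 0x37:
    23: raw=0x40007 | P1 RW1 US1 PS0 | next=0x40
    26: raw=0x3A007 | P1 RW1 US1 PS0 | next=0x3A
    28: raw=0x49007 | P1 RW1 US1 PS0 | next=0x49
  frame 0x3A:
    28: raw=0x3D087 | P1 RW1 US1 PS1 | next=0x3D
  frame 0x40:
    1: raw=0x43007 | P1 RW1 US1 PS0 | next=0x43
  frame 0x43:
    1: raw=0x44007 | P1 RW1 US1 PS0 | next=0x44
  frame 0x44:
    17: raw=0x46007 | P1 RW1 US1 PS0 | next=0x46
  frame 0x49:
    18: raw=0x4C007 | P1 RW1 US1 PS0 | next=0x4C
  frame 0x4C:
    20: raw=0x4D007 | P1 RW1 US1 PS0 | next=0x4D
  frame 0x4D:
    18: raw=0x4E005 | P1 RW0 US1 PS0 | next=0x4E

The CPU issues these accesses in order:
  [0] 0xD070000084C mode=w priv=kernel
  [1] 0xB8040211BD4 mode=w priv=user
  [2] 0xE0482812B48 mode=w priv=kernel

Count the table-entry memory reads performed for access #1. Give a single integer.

Walk each access:
#0 VA=0xD070000084C (w,kernel):
  L0: frame=0x37 idx=26 entry=0x3A007 [P=1 RW=1 US=1 PS=0]
  L1: frame=0x3A idx=28 entry=0x3D087 [P=1 RW=1 US=1 PS=1]
  ✓ 0x3D84C (huge @L1)  — 2 lookups
#1 VA=0xB8040211BD4 (w,user):
  L0: frame=0x37 idx=23 entry=0x40007 [P=1 RW=1 US=1 PS=0]
  L1: frame=0x40 idx=1 entry=0x43007 [P=1 RW=1 US=1 PS=0]
  L2: frame=0x43 idx=1 entry=0x44007 [P=1 RW=1 US=1 PS=0]
  L3: frame=0x44 idx=17 entry=0x46007 [P=1 RW=1 US=1 PS=0]
  ✓ 0x46BD4  — 4 lookups
#2 VA=0xE0482812B48 (w,kernel):
  L0: frame=0x37 idx=28 entry=0x49007 [P=1 RW=1 US=1 PS=0]
  L1: frame=0x49 idx=18 entry=0x4C007 [P=1 RW=1 US=1 PS=0]
  L2: frame=0x4C idx=20 entry=0x4D007 [P=1 RW=1 US=1 PS=0]
  L3: frame=0x4D idx=18 entry=0x4E005 [P=1 RW=0 US=1 PS=0]
  ⇒ fault: PROTECTION_VIOLATION  — 4 lookups

Entries read for #1: 4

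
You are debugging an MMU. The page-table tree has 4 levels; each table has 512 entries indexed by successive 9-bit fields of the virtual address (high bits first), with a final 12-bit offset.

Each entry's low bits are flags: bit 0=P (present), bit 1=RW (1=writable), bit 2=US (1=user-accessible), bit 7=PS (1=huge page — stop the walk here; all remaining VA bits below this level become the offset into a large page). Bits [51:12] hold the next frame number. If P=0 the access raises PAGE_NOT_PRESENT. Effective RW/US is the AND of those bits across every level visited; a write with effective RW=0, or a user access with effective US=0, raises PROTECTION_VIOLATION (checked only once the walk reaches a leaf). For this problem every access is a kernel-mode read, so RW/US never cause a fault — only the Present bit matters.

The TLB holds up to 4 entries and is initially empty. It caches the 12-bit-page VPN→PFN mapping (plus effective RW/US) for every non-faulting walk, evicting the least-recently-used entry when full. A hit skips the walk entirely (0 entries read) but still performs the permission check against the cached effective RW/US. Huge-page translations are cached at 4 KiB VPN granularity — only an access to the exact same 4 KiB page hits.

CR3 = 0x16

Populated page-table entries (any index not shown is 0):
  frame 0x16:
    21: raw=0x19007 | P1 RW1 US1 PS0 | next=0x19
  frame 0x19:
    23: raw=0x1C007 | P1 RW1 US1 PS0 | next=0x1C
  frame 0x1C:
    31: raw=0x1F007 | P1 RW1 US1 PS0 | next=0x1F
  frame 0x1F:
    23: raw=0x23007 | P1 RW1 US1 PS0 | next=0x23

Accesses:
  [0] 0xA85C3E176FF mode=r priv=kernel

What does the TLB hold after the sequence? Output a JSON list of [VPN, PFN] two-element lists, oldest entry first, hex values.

Trace:
#0 VA=0xA85C3E176FF (r,kernel):
  lvl0: tbl 0x16, slot 21 ⇒ 0x19007 (P1/RW1/US1/PS0)
  lvl1: tbl 0x19, slot 23 ⇒ 0x1C007 (P1/RW1/US1/PS0)
  lvl2: tbl 0x1C, slot 31 ⇒ 0x1F007 (P1/RW1/US1/PS0)
  lvl3: tbl 0x1F, slot 23 ⇒ 0x23007 (P1/RW1/US1/PS0)
  → PA=0x236FF  (4 entries read)

TLB: [["0xA85C3E17", "0x23"]]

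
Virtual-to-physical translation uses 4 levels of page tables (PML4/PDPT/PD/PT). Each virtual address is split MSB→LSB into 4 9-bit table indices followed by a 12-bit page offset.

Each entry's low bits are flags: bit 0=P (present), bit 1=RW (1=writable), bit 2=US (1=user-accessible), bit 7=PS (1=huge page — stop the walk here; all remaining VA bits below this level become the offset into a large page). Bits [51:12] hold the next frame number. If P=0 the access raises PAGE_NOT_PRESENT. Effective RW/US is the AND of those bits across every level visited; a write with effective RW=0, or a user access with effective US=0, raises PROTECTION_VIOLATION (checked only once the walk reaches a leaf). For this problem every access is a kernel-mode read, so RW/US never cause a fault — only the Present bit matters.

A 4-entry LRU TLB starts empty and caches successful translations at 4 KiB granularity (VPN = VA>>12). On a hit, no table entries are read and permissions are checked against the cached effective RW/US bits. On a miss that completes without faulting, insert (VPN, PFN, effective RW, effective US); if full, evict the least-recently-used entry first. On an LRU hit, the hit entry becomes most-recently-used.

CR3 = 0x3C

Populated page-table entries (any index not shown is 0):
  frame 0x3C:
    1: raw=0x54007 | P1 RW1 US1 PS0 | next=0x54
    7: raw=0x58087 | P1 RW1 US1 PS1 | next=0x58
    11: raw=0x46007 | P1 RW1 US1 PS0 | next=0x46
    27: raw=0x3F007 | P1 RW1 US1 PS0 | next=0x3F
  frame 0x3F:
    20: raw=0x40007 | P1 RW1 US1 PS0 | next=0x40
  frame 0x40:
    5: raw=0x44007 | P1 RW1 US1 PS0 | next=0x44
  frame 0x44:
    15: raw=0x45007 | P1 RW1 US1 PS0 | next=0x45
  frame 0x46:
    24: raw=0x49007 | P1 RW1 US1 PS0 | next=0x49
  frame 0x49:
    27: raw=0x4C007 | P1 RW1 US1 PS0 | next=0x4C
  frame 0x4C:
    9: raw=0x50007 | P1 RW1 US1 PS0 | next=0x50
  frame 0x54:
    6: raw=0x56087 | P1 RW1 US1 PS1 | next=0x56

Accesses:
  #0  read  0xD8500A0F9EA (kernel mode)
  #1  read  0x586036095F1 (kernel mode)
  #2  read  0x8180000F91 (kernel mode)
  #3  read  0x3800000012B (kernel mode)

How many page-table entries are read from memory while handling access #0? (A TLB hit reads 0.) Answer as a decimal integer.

Trace:
#0 VA=0xD8500A0F9EA (r,kernel):
  [0] read 0x3C idx=27: raw=0x3F007 flags P=1 W=1 U=1 S=0
  [1] read 0x3F idx=20: raw=0x40007 flags P=1 W=1 U=1 S=0
  [2] read 0x40 idx=5: raw=0x44007 flags P=1 W=1 U=1 S=0
  [3] read 0x44 idx=15: raw=0x45007 flags P=1 W=1 U=1 S=0
  ⇒ phys 0x459EA  [4 reads]
#1 VA=0x586036095F1 (r,kernel):
  [0] read 0x3C idx=11: raw=0x46007 flags P=1 W=1 U=1 S=0
  [1] read 0x46 idx=24: raw=0x49007 flags P=1 W=1 U=1 S=0
  [2] read 0x49 idx=27: raw=0x4C007 flags P=1 W=1 U=1 S=0
  [3] read 0x4C idx=9: raw=0x50007 flags P=1 W=1 U=1 S=0
  ⇒ phys 0x505F1  [4 reads]
#2 VA=0x8180000F91 (r,kernel):
  [0] read 0x3C idx=1: raw=0x54007 flags P=1 W=1 U=1 S=0
  [1] read 0x54 idx=6: raw=0x56087 flags P=1 W=1 U=1 S=1
  ⇒ phys 0x56F91 (huge @L1)  [2 reads]
#3 VA=0x3800000012B (r,kernel):
  [0] read 0x3C idx=7: raw=0x58087 flags P=1 W=1 U=1 S=1
  ⇒ phys 0x5812B (huge @L0)  [1 reads]

Entries read for #0: 4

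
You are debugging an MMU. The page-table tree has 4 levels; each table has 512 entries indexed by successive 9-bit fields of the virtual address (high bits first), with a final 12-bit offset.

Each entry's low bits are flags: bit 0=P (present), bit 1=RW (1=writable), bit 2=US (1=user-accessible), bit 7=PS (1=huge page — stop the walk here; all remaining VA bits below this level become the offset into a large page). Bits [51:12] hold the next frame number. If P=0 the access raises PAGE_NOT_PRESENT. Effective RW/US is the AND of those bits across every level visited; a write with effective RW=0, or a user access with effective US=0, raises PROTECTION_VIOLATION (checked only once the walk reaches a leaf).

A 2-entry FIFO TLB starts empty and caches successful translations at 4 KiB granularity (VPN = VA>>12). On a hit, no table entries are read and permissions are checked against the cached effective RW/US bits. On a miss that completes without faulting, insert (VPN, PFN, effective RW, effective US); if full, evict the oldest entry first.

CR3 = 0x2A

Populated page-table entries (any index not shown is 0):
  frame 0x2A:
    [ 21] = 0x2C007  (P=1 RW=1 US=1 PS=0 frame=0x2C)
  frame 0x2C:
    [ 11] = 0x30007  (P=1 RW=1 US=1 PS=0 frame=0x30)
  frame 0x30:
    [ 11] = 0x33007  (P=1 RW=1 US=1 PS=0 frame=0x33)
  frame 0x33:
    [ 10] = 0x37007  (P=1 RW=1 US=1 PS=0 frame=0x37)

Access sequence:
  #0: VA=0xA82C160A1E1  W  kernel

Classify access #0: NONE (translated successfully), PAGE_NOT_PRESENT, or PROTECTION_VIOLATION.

Walk each access:
#0 VA=0xA82C160A1E1 (w,kernel):
  [0] read 0x2A idx=21: raw=0x2C007 flags P=1 W=1 U=1 S=0
  [1] read 0x2C idx=11: raw=0x30007 flags P=1 W=1 U=1 S=0
  [2] read 0x30 idx=11: raw=0x33007 flags P=1 W=1 U=1 S=0
  [3] read 0x33 idx=10: raw=0x37007 flags P=1 W=1 U=1 S=0
  ⇒ phys 0x371E1  [4 reads]

Access #0 fault: NONE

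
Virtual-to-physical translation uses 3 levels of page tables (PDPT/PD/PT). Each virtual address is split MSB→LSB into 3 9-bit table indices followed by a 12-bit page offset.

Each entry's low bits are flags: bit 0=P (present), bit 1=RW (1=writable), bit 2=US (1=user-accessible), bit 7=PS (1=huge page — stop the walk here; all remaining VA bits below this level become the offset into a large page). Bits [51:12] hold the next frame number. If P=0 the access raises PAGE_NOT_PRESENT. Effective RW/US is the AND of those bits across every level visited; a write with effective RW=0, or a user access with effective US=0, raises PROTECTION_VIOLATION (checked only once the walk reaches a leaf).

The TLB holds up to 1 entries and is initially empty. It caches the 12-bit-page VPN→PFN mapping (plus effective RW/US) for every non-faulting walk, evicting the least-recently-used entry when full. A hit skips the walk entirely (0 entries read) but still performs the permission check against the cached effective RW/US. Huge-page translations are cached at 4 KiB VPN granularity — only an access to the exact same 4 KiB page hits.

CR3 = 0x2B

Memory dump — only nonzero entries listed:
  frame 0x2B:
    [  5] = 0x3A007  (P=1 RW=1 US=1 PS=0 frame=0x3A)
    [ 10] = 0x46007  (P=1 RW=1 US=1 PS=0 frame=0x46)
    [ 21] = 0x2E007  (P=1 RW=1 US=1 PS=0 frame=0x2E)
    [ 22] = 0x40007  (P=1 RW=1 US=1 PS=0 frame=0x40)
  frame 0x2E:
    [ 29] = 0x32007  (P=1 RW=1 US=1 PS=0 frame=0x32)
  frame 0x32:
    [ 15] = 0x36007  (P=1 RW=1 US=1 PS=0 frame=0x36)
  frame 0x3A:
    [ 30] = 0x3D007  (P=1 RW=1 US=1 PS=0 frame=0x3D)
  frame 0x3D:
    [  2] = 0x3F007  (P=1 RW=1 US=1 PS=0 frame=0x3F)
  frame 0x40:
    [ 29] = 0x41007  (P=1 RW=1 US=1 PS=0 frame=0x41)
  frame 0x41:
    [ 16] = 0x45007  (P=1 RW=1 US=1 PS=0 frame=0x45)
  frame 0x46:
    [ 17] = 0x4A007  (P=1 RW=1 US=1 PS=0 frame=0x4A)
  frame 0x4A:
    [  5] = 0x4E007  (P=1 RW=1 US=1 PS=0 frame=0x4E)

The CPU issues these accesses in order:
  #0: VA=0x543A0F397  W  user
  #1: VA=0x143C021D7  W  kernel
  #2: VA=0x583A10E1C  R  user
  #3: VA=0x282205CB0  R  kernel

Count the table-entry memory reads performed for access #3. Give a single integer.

Trace:
#0 VA=0x543A0F397 (w,user):
  [0] read 0x2B idx=21: raw=0x2E007 flags P=1 W=1 U=1 S=0
  [1] read 0x2E idx=29: raw=0x32007 flags P=1 W=1 U=1 S=0
  [2] read 0x32 idx=15: raw=0x36007 flags P=1 W=1 U=1 S=0
  ⇒ phys 0x36397  [3 reads]
#1 VA=0x143C021D7 (w,kernel):
  [0] read 0x2B idx=5: raw=0x3A007 flags P=1 W=1 U=1 S=0
  [1] read 0x3A idx=30: raw=0x3D007 flags P=1 W=1 U=1 S=0
  [2] read 0x3D idx=2: raw=0x3F007 flags P=1 W=1 U=1 S=0
  ⇒ phys 0x3F1D7  [3 reads]
#2 VA=0x583A10E1C (r,user):
  [0] read 0x2B idx=22: raw=0x40007 flags P=1 W=1 U=1 S=0
  [1] read 0x40 idx=29: raw=0x41007 flags P=1 W=1 U=1 S=0
  [2] read 0x41 idx=16: raw=0x45007 flags P=1 W=1 U=1 S=0
  ⇒ phys 0x45E1C  [3 reads]
#3 VA=0x282205CB0 (r,kernel):
  [0] read 0x2B idx=10: raw=0x46007 flags P=1 W=1 U=1 S=0
  [1] read 0x46 idx=17: raw=0x4A007 flags P=1 W=1 U=1 S=0
  [2] read 0x4A idx=5: raw=0x4E007 flags P=1 W=1 U=1 S=0
  ⇒ phys 0x4ECB0  [3 reads]

Entries read for #3: 3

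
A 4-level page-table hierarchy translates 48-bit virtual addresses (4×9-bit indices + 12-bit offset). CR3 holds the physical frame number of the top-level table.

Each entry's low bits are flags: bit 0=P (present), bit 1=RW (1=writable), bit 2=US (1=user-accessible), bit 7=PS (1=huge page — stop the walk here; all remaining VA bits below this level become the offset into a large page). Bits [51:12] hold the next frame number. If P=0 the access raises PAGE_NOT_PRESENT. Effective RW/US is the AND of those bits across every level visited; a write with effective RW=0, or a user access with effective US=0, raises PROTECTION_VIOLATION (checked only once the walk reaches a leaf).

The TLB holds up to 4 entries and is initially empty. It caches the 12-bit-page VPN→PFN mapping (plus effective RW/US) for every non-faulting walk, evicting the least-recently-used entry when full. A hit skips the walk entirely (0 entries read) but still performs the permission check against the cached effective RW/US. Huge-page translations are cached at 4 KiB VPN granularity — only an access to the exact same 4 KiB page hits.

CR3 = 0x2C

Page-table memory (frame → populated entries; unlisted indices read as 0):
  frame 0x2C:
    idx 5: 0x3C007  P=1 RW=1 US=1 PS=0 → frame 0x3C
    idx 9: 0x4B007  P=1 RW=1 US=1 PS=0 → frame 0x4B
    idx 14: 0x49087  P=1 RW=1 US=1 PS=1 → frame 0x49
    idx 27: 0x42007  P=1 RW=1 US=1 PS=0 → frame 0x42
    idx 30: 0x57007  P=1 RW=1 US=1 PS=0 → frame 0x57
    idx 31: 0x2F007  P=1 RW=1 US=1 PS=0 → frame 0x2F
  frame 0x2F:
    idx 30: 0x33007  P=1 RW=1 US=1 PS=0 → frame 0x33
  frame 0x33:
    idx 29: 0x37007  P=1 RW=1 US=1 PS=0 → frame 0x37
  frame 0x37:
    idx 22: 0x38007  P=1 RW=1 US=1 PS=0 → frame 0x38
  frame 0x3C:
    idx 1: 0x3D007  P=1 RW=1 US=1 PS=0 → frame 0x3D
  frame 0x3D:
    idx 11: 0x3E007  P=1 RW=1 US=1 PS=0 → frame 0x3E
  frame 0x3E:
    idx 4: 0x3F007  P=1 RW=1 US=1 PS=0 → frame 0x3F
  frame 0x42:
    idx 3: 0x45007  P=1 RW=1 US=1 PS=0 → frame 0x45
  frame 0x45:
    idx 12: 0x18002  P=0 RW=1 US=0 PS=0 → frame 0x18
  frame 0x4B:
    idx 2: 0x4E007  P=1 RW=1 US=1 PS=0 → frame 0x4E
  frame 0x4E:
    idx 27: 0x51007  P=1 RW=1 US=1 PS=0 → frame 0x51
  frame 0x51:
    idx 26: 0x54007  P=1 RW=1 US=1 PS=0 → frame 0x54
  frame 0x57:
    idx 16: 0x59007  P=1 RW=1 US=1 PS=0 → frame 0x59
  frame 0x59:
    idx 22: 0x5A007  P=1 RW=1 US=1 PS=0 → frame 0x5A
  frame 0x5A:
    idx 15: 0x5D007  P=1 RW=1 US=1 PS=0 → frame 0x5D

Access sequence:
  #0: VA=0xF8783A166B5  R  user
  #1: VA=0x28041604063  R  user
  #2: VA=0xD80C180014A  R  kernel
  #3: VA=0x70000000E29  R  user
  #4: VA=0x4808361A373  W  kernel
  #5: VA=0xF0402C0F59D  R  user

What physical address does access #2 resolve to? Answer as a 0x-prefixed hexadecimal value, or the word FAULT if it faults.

Per-access translation:
#0 VA=0xF8783A166B5 (r,user):
  [0] read 0x2C idx=31: raw=0x2F007 flags P=1 W=1 U=1 S=0
  [1] read 0x2F idx=30: raw=0x33007 flags P=1 W=1 U=1 S=0
  [2] read 0x33 idx=29: raw=0x37007 flags P=1 W=1 U=1 S=0
  [3] read 0x37 idx=22: raw=0x38007 flags P=1 W=1 U=1 S=0
  ⇒ phys 0x386B5  [4 reads]
#1 VA=0x28041604063 (r,user):
  [0] read 0x2C idx=5: raw=0x3C007 flags P=1 W=1 U=1 S=0
  [1] read 0x3C idx=1: raw=0x3D007 flags P=1 W=1 U=1 S=0
  [2] read 0x3D idx=11: raw=0x3E007 flags P=1 W=1 U=1 S=0
  [3] read 0x3E idx=4: raw=0x3F007 flags P=1 W=1 U=1 S=0
  ⇒ phys 0x3F063  [4 reads]
#2 VA=0xD80C180014A (r,kernel):
  [0] read 0x2C idx=27: raw=0x42007 flags P=1 W=1 U=1 S=0
  [1] read 0x42 idx=3: raw=0x45007 flags P=1 W=1 U=1 S=0
  [2] read 0x45 idx=12: raw=0x18002 flags P=0 W=1 U=0 S=0
  ⇒ fault: PAGE_NOT_PRESENT  — 3 lookups
#3 VA=0x70000000E29 (r,user):
  [0] read 0x2C idx=14: raw=0x49087 flags P=1 W=1 U=1 S=1
  ⇒ phys 0x49E29 (huge @L0)  [1 reads]
#4 VA=0x4808361A373 (w,kernel):
  [0] read 0x2C idx=9: raw=0x4B007 flags P=1 W=1 U=1 S=0
  [1] read 0x4B idx=2: raw=0x4E007 flags P=1 W=1 U=1 S=0
  [2] read 0x4E idx=27: raw=0x51007 flags P=1 W=1 U=1 S=0
  [3] read 0x51 idx=26: raw=0x54007 flags P=1 W=1 U=1 S=0
  ⇒ phys 0x54373  [4 reads]
#5 VA=0xF0402C0F59D (r,user):
  [0] read 0x2C idx=30: raw=0x57007 flags P=1 W=1 U=1 S=0
  [1] read 0x57 idx=16: raw=0x59007 flags P=1 W=1 U=1 S=0
  [2] read 0x59 idx=22: raw=0x5A007 flags P=1 W=1 U=1 S=0
  [3] read 0x5A idx=15: raw=0x5D007 flags P=1 W=1 U=1 S=0
  ⇒ phys 0x5D59D  [4 reads]

Access #2 PA: FAULT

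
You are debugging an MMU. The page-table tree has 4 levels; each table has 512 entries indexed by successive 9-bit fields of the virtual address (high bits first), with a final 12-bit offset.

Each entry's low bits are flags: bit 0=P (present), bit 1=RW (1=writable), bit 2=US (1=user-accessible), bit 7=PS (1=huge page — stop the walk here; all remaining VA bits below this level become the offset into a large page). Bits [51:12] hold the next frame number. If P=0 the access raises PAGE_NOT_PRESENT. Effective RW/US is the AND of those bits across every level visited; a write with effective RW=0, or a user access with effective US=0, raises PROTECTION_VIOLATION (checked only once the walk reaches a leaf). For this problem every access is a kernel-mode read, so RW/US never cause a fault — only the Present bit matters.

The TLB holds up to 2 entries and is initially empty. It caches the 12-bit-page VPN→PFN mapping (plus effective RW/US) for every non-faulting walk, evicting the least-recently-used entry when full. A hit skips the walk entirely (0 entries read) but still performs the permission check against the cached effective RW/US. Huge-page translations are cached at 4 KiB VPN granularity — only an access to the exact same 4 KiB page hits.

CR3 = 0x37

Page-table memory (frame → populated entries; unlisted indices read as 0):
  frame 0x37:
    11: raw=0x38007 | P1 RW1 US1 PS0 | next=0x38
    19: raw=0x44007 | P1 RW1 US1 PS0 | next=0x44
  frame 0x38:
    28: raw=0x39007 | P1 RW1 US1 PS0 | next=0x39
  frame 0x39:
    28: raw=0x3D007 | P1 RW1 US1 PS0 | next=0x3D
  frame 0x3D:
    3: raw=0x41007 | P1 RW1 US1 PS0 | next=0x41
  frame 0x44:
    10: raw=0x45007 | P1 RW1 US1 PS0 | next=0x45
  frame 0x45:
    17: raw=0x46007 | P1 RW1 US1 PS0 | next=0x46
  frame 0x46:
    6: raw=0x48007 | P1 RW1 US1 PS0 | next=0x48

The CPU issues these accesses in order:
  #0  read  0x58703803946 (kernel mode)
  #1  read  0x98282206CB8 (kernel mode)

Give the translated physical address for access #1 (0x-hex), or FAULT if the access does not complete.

Trace:
#0 VA=0x58703803946 (r,kernel):
  L0: frame=0x37 idx=11 entry=0x38007 [P=1 RW=1 US=1 PS=0]
  L1: frame=0x38 idx=28 entry=0x39007 [P=1 RW=1 US=1 PS=0]
  L2: frame=0x39 idx=28 entry=0x3D007 [P=1 RW=1 US=1 PS=0]
  L3: frame=0x3D idx=3 entry=0x41007 [P=1 RW=1 US=1 PS=0]
  ✓ 0x41946  — 4 lookups
#1 VA=0x98282206CB8 (r,kernel):
  L0: frame=0x37 idx=19 entry=0x44007 [P=1 RW=1 US=1 PS=0]
  L1: frame=0x44 idx=10 entry=0x45007 [P=1 RW=1 US=1 PS=0]
  L2: frame=0x45 idx=17 entry=0x46007 [P=1 RW=1 US=1 PS=0]
  L3: frame=0x46 idx=6 entry=0x48007 [P=1 RW=1 US=1 PS=0]
  ✓ 0x48CB8  — 4 lookups

Access #1 PA: 0x48CB8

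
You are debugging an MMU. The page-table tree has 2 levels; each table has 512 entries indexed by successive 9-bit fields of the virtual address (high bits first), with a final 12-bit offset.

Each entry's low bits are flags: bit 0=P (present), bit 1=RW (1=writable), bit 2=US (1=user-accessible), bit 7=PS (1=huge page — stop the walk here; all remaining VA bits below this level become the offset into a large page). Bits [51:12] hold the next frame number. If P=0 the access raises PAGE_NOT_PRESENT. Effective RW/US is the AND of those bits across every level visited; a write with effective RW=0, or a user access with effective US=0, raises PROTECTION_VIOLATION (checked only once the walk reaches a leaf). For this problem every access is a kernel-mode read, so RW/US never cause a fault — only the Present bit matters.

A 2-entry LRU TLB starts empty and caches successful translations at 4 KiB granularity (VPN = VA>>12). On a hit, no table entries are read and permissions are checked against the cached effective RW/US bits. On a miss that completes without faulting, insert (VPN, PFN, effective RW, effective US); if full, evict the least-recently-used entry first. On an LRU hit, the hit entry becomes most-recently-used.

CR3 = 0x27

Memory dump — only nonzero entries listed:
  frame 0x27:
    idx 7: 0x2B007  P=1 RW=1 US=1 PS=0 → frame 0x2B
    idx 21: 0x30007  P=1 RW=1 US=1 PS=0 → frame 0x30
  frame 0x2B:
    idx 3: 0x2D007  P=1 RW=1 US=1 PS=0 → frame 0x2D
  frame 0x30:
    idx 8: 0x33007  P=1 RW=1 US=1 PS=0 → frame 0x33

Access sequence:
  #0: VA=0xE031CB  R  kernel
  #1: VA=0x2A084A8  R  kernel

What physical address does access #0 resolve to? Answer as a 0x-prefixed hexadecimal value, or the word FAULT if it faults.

Per-access translation:
#0 VA=0xE031CB (r,kernel):
  L0 @0x27[7] → 0x2B007  P=1,RW=1,US=1,PS=0
  L1 @0x2B[3] → 0x2D007  P=1,RW=1,US=1,PS=0
  ✓ 0x2D1CB  — 2 lookups
#1 VA=0x2A084A8 (r,kernel):
  L0 @0x27[21] → 0x30007  P=1,RW=1,US=1,PS=0
  L1 @0x30[8] → 0x33007  P=1,RW=1,US=1,PS=0
  ✓ 0x334A8  — 2 lookups

Access #0 PA: 0x2D1CB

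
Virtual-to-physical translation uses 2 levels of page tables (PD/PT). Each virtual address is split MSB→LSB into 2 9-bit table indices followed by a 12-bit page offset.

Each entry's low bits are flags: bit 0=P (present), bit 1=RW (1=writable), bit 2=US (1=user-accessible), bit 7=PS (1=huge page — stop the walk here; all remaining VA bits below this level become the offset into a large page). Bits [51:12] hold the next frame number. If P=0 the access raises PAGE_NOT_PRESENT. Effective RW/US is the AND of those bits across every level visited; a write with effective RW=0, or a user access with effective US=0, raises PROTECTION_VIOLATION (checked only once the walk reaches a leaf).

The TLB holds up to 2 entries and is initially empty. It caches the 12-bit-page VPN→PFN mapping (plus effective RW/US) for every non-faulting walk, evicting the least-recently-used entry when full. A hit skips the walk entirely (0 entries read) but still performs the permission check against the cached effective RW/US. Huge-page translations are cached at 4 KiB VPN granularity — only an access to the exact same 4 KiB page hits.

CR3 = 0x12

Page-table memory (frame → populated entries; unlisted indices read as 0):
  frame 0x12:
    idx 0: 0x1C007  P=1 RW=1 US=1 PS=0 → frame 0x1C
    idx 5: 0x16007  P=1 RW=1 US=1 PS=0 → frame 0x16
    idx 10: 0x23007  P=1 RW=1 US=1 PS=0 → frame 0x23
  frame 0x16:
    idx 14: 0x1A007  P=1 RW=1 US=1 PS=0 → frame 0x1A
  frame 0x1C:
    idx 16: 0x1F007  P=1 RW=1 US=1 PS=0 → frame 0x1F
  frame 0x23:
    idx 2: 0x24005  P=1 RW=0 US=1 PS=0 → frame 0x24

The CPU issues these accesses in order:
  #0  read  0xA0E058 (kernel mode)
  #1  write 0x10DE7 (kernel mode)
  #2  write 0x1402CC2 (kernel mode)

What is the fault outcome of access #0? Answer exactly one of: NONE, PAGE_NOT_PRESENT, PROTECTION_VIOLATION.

Trace:
#0 VA=0xA0E058 (r,kernel):
  L0: frame=0x12 idx=5 entry=0x16007 [P=1 RW=1 US=1 PS=0]
  L1: frame=0x16 idx=14 entry=0x1A007 [P=1 RW=1 US=1 PS=0]
  → PA=0x1A058  (2 entries read)
#1 VA=0x10DE7 (w,kernel):
  L0: frame=0x12 idx=0 entry=0x1C007 [P=1 RW=1 US=1 PS=0]
  L1: frame=0x1C idx=16 entry=0x1F007 [P=1 RW=1 US=1 PS=0]
  → PA=0x1FDE7  (2 entries read)
#2 VA=0x1402CC2 (w,kernel):
  L0: frame=0x12 idx=10 entry=0x23007 [P=1 RW=1 US=1 PS=0]
  L1: frame=0x23 idx=2 entry=0x24005 [P=1 RW=0 US=1 PS=0]
  ⇒ fault: PROTECTION_VIOLATION  — 2 lookups

Access #0 fault: NONE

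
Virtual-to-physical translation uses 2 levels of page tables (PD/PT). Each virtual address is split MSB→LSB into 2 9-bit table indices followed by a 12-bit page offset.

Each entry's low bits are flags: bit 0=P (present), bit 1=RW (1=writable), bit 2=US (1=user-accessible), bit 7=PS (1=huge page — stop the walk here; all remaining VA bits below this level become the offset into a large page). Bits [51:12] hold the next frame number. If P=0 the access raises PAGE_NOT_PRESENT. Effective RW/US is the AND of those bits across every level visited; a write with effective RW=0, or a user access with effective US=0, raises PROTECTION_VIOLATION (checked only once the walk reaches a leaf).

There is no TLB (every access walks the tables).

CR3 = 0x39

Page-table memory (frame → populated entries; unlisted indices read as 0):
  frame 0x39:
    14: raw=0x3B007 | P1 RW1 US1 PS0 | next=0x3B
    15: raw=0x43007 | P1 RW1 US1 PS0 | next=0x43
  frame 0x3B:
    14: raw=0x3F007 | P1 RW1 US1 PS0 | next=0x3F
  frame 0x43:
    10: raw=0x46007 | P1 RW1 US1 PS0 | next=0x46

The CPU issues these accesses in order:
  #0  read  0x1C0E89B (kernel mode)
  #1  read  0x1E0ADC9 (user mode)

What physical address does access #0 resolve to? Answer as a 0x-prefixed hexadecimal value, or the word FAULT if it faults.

Trace:
#0 VA=0x1C0E89B (r,kernel):
  L0 @0x39[14] → 0x3B007  P=1,RW=1,US=1,PS=0
  L1 @0x3B[14] → 0x3F007  P=1,RW=1,US=1,PS=0
  ✓ 0x3F89B  — 2 lookups
#1 VA=0x1E0ADC9 (r,user):
  L0 @0x39[15] → 0x43007  P=1,RW=1,US=1,PS=0
  L1 @0x43[10] → 0x46007  P=1,RW=1,US=1,PS=0
  ✓ 0x46DC9  — 2 lookups

Access #0 PA: 0x3F89B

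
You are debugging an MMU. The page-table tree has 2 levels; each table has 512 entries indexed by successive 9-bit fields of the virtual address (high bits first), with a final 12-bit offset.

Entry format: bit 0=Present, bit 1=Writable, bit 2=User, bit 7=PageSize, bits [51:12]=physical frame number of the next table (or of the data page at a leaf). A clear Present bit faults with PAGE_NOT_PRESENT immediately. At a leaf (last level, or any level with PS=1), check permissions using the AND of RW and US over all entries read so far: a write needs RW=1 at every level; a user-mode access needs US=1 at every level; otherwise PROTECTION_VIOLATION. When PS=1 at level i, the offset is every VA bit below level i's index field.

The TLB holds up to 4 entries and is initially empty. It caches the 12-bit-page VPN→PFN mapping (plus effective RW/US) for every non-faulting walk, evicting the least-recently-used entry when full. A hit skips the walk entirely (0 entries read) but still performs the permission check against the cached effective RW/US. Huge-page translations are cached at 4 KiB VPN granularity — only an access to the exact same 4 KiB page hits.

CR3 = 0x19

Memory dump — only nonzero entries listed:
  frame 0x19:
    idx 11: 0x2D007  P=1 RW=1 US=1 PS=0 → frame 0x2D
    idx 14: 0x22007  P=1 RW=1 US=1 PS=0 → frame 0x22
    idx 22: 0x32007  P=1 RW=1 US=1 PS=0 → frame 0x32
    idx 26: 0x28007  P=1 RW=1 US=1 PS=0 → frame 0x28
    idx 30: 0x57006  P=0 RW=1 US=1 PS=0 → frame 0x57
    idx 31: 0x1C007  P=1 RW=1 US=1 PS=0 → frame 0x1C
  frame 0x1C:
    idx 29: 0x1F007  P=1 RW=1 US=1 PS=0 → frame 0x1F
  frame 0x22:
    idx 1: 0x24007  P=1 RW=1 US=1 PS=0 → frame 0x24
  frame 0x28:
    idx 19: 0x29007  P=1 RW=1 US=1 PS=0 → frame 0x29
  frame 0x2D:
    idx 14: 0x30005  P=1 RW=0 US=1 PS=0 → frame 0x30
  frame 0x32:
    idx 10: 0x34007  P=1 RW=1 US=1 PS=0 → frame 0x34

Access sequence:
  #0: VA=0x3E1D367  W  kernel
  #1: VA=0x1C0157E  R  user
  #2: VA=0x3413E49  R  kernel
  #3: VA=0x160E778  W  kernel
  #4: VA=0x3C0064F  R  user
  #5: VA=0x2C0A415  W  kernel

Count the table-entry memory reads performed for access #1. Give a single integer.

Per-access translation:
#0 VA=0x3E1D367 (w,kernel):
  L0: frame=0x19 idx=31 entry=0x1C007 [P=1 RW=1 US=1 PS=0]
  L1: frame=0x1C idx=29 entry=0x1F007 [P=1 RW=1 US=1 PS=0]
  → PA=0x1F367  (2 entries read)
#1 VA=0x1C0157E (r,user):
  L0: frame=0x19 idx=14 entry=0x22007 [P=1 RW=1 US=1 PS=0]
  L1: frame=0x22 idx=1 entry=0x24007 [P=1 RW=1 US=1 PS=0]
  → PA=0x2457E  (2 entries read)
#2 VA=0x3413E49 (r,kernel):
  L0: frame=0x19 idx=26 entry=0x28007 [P=1 RW=1 US=1 PS=0]
  L1: frame=0x28 idx=19 entry=0x29007 [P=1 RW=1 US=1 PS=0]
  → PA=0x29E49  (2 entries read)
#3 VA=0x160E778 (w,kernel):
  L0: frame=0x19 idx=11 entry=0x2D007 [P=1 RW=1 US=1 PS=0]
  L1: frame=0x2D idx=14 entry=0x30005 [P=1 RW=0 US=1 PS=0]
  ⇒ fault: PROTECTION_VIOLATION  — 2 lookups
#4 VA=0x3C0064F (r,user):
  L0: frame=0x19 idx=30 entry=0x57006 [P=0 RW=1 US=1 PS=0]
  ⇒ fault: PAGE_NOT_PRESENT  — 1 lookups
#5 VA=0x2C0A415 (w,kernel):
  L0: frame=0x19 idx=22 entry=0x32007 [P=1 RW=1 US=1 PS=0]
  L1: frame=0x32 idx=10 entry=0x34007 [P=1 RW=1 US=1 PS=0]
  → PA=0x34415  (2 entries read)

Entries read for #1: 2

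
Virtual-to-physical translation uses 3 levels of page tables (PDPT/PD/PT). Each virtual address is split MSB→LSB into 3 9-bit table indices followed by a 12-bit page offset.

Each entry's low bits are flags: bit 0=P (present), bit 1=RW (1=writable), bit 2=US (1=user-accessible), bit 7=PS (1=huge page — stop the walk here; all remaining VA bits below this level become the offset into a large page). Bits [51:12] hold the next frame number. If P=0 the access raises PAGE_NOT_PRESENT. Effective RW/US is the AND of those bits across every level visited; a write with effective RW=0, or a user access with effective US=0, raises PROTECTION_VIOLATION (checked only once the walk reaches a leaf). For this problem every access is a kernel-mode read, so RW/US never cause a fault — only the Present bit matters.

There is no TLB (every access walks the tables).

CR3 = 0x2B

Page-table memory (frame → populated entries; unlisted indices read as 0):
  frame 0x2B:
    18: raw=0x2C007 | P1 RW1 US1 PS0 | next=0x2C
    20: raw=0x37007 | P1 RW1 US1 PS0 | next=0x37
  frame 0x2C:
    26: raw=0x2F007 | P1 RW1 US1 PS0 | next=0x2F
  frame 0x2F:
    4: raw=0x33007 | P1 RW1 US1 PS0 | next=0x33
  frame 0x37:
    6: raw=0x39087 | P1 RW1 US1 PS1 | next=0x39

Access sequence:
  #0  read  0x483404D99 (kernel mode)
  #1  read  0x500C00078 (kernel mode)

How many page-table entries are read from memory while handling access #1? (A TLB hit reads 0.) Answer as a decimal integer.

Walk each access:
#0 VA=0x483404D99 (r,kernel):
  L0: frame=0x2B idx=18 entry=0x2C007 [P=1 RW=1 US=1 PS=0]
  L1: frame=0x2C idx=26 entry=0x2F007 [P=1 RW=1 US=1 PS=0]
  L2: frame=0x2F idx=4 entry=0x33007 [P=1 RW=1 US=1 PS=0]
  ✓ 0x33D99  — 3 lookups
#1 VA=0x500C00078 (r,kernel):
  L0: frame=0x2B idx=20 entry=0x37007 [P=1 RW=1 US=1 PS=0]
  L1: frame=0x37 idx=6 entry=0x39087 [P=1 RW=1 US=1 PS=1]
  ✓ 0x39078 (huge @L1)  — 2 lookups

Entries read for #1: 2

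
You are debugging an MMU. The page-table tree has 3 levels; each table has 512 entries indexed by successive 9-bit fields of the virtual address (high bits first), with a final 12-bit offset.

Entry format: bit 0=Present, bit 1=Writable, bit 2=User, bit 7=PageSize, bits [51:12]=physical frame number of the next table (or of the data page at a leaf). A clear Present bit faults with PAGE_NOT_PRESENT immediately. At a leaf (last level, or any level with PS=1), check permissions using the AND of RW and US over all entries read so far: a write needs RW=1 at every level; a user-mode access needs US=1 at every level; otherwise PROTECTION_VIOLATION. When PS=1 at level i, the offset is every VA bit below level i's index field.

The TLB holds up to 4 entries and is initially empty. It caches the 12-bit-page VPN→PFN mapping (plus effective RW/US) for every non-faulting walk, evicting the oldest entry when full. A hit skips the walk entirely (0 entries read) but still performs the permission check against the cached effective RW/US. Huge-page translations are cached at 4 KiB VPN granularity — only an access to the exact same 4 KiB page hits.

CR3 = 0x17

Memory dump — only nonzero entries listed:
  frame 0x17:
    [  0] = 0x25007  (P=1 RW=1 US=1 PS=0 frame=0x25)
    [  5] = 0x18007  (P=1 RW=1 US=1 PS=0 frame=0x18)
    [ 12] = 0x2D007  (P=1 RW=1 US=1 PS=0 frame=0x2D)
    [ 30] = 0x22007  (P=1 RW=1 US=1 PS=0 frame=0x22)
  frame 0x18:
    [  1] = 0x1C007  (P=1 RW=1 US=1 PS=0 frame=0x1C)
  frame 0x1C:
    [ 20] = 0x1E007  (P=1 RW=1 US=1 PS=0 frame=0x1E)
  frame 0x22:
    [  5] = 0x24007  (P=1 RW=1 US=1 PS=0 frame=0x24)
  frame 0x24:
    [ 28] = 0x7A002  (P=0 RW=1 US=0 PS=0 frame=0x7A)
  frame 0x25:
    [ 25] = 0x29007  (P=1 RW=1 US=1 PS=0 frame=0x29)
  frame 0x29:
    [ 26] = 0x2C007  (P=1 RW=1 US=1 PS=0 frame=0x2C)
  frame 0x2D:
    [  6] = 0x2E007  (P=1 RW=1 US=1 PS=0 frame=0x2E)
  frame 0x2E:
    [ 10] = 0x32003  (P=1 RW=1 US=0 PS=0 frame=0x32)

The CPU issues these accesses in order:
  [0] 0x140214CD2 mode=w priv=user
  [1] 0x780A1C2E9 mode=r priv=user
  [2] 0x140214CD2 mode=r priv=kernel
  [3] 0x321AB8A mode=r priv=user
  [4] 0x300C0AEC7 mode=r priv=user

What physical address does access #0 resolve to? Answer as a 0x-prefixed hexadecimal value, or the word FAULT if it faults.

Per-access translation:
#0 VA=0x140214CD2 (w,user):
  L0: frame=0x17 idx=5 entry=0x18007 [P=1 RW=1 US=1 PS=0]
  L1: frame=0x18 idx=1 entry=0x1C007 [P=1 RW=1 US=1 PS=0]
  L2: frame=0x1C idx=20 entry=0x1E007 [P=1 RW=1 US=1 PS=0]
  ✓ 0x1ECD2  — 3 lookups
#1 VA=0x780A1C2E9 (r,user):
  L0: frame=0x17 idx=30 entry=0x22007 [P=1 RW=1 US=1 PS=0]
  L1: frame=0x22 idx=5 entry=0x24007 [P=1 RW=1 US=1 PS=0]
  L2: frame=0x24 idx=28 entry=0x7A002 [P=0 RW=1 US=0 PS=0]
  ⇒ fault: PAGE_NOT_PRESENT  — 3 lookups
#2 VA=0x140214CD2 (r,kernel):
  TLB hit vpn=0x140214 → PA=0x1ECD2
#3 VA=0x321AB8A (r,user):
  L0: frame=0x17 idx=0 entry=0x25007 [P=1 RW=1 US=1 PS=0]
  L1: frame=0x25 idx=25 entry=0x29007 [P=1 RW=1 US=1 PS=0]
  L2: frame=0x29 idx=26 entry=0x2C007 [P=1 RW=1 US=1 PS=0]
  ✓ 0x2CB8A  — 3 lookups
#4 VA=0x300C0AEC7 (r,user):
  L0: frame=0x17 idx=12 entry=0x2D007 [P=1 RW=1 US=1 PS=0]
  L1: frame=0x2D idx=6 entry=0x2E007 [P=1 RW=1 US=1 PS=0]
  L2: frame=0x2E idx=10 entry=0x32003 [P=1 RW=1 US=0 PS=0]
  ⇒ fault: PROTECTION_VIOLATION  — 3 lookups

Access #0 PA: 0x1ECD2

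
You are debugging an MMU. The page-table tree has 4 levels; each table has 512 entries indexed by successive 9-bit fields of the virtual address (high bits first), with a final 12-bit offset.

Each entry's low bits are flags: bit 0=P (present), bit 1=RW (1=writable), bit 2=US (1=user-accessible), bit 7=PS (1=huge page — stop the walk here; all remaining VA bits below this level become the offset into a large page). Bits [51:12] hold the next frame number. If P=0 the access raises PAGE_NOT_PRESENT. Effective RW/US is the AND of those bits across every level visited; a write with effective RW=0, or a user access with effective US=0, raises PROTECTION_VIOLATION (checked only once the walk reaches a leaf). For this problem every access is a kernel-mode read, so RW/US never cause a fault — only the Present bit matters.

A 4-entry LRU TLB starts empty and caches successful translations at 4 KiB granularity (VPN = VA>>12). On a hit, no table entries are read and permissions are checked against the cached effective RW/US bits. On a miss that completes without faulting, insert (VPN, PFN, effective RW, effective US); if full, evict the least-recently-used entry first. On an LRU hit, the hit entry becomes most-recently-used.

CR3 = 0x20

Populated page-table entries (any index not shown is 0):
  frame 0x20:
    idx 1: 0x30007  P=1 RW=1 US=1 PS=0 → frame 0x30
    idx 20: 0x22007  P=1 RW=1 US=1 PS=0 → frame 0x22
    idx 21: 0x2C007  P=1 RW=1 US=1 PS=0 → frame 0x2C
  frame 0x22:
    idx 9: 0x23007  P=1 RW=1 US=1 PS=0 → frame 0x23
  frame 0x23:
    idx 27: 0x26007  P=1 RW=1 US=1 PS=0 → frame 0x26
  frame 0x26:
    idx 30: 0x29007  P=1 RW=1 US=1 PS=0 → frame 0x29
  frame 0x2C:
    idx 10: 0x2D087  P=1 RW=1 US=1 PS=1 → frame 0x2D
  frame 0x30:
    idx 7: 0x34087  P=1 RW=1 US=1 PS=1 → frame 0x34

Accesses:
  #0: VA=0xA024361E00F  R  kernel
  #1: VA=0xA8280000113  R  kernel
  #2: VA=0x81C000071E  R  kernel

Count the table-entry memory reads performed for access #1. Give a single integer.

Per-access translation:
#0 VA=0xA024361E00F (r,kernel):
  L0 @0x20[20] → 0x22007  P=1,RW=1,US=1,PS=0
  L1 @0x22[9] → 0x23007  P=1,RW=1,US=1,PS=0
  L2 @0x23[27] → 0x26007  P=1,RW=1,US=1,PS=0
  L3 @0x26[30] → 0x29007  P=1,RW=1,US=1,PS=0
  ✓ 0x2900F  — 4 lookups
#1 VA=0xA8280000113 (r,kernel):
  L0 @0x20[21] → 0x2C007  P=1,RW=1,US=1,PS=0
  L1 @0x2C[10] → 0x2D087  P=1,RW=1,US=1,PS=1
  ✓ 0x2D113 (huge @L1)  — 2 lookups
#2 VA=0x81C000071E (r,kernel):
  L0 @0x20[1] → 0x30007  P=1,RW=1,US=1,PS=0
  L1 @0x30[7] → 0x34087  P=1,RW=1,US=1,PS=1
  ✓ 0x3471E (huge @L1)  — 2 lookups

Entries read for #1: 2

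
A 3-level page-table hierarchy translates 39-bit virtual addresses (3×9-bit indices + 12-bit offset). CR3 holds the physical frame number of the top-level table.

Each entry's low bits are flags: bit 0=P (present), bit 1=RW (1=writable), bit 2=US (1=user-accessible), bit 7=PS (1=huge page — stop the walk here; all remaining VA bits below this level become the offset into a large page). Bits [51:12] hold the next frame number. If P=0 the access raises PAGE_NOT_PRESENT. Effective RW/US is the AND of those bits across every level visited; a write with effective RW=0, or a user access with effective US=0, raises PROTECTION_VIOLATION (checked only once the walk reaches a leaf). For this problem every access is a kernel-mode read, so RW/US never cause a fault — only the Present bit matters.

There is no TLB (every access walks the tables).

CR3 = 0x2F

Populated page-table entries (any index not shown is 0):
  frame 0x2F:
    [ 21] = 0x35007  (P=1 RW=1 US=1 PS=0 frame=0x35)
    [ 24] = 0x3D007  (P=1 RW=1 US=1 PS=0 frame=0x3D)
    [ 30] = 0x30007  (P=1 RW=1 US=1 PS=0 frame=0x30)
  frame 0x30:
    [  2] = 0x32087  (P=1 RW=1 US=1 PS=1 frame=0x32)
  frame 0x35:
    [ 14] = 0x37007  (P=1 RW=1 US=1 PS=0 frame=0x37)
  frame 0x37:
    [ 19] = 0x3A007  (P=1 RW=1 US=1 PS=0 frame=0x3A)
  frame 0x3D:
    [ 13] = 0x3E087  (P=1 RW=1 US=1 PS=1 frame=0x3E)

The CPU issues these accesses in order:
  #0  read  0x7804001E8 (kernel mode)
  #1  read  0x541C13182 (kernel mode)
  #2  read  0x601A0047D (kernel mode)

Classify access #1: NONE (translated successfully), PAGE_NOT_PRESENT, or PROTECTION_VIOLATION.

Walk each access:
#0 VA=0x7804001E8 (r,kernel):
  L0 @0x2F[30] → 0x30007  P=1,RW=1,US=1,PS=0
  L1 @0x30[2] → 0x32087  P=1,RW=1,US=1,PS=1
  ⇒ phys 0x321E8 (huge @L1)  [2 reads]
#1 VA=0x541C13182 (r,kernel):
  L0 @0x2F[21] → 0x35007  P=1,RW=1,US=1,PS=0
  L1 @0x35[14] → 0x37007  P=1,RW=1,US=1,PS=0
  L2 @0x37[19] → 0x3A007  P=1,RW=1,US=1,PS=0
  ⇒ phys 0x3A182  [3 reads]
#2 VA=0x601A0047D (r,kernel):
  L0 @0x2F[24] → 0x3D007  P=1,RW=1,US=1,PS=0
  L1 @0x3D[13] → 0x3E087  P=1,RW=1,US=1,PS=1
  ⇒ phys 0x3E47D (huge @L1)  [2 reads]

Access #1 fault: NONE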